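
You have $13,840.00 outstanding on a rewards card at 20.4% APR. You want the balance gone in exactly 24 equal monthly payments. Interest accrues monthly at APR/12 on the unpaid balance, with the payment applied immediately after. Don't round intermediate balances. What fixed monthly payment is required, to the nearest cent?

Monthly rate r = 20.4%/12 = 1.7% = 0.017.
Level-payment amortization: P = B₀·r / (1 − (1+r)^(−n)) = 13840.00·0.017 / (1 − 1.017^(−24)).
Denominator 1 − (1+r)^(−24) = 0.332736868.
P = 235.28 / 0.332736868 ≈ 707.11.

$707.11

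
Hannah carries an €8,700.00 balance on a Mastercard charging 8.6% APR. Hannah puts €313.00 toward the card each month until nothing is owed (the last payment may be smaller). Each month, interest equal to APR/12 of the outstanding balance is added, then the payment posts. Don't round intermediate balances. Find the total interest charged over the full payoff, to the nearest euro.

€1,037

Monthly rate r = 8.6%/12 = 0.716667% = 0.00716667.
Payoff takes n = ⌈−ln(1 − rB₀/P)/ln(1+r)⌉ = ⌈31.108⌉ = 32 payments; the last is €33.91.
Total paid = 31·€313.00 + €33.91 = €9,736.91.
Total interest = total paid − principal = €9,736.91 − €8,700.00 = €1,036.91.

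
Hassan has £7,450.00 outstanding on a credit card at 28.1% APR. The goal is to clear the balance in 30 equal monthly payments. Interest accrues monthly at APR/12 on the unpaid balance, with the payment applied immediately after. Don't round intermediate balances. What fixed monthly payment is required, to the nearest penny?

£348.47

Monthly rate r = 28.1%/12 = 2.34167% = 0.0234167.
Level-payment amortization: P = B₀·r / (1 − (1+r)^(−n)) = 7450.00·0.0234167 / (1 − 1.02342^(−30)).
Denominator 1 − (1+r)^(−30) = 0.500626559.
P = 174.454 / 0.500626559 ≈ 348.47.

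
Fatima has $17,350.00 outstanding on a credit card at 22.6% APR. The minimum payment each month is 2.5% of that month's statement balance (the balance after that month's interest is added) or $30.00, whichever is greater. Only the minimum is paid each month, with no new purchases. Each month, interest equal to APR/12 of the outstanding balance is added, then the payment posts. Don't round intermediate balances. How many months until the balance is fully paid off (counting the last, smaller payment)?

Monthly rate r = 22.6%/12 = 1.88333% = 0.0188333.
While 2.5% of the post-interest balance exceeds $30.00, each month B ← (B·(1+r))·(1 − 0.025), i.e. B shrinks by the factor (1+r)·0.975 = 0.99336.
This holds for months 1–404. Entering month 405 the balance is $1,177.16; 2.5% of the post-interest balance is now below $30.00, so the flat $30.00 minimum applies from here.
From month 405 a fixed $30.00 at rate r clears $1,177.16 in 72 more payments. Total: 404 + 72 = 476 months.

476 months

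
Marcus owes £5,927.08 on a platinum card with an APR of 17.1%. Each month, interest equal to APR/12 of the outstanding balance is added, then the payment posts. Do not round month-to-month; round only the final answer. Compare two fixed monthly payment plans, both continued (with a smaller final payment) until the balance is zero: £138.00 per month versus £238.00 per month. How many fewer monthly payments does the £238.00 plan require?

Monthly rate r = 17.1%/12 = 1.425% = 0.01425.
At £138.00/mo: n = ⌈−ln(1 − rB₀/P)/ln(1+r)⌉ = 67 payments (last £126.66); total interest = total paid − £5,927.08 = £3,307.58.
At £238.00/mo: 31 payments (last £232.71); total interest £1,445.63.
Payments saved = 67 − 31 = 36.

36 fewer payments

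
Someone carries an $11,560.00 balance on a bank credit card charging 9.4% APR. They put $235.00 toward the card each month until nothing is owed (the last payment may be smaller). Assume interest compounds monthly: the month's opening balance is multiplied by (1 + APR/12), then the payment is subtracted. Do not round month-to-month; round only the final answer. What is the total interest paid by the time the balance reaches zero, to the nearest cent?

Monthly rate r = 9.4%/12 = 0.783333% = 0.00783333.
Payoff takes n = ⌈−ln(1 − rB₀/P)/ln(1+r)⌉ = ⌈62.372⌉ = 63 payments; the last is $87.58.
Total paid = 62·$235.00 + $87.58 = $14,657.58.
Total interest = total paid − principal = $14,657.58 − $11,560.00 = $3,097.58.

$3,097.58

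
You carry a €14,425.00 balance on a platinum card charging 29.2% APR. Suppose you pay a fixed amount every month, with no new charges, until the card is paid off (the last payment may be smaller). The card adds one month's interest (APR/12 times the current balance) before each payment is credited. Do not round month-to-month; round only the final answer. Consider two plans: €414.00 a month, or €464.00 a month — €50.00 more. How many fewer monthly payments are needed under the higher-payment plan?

Monthly rate r = 29.2%/12 = 2.43333% = 0.0243333.
At €414.00/mo: n = ⌈−ln(1 − rB₀/P)/ln(1+r)⌉ = 79 payments (last €131.74); total interest = total paid − €14,425.00 = €17,998.74.
At €464.00/mo: 59 payments (last €351.03); total interest €12,838.03.
Payments saved = 79 − 59 = 20.

20 fewer payments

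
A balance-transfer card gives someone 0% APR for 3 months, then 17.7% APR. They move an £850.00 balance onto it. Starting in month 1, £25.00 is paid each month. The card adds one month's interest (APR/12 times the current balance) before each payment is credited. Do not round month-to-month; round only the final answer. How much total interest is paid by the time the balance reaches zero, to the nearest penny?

£268.43

Promo months 1–3 at r₀ = 0%/12 = 0; months 4+ at r₁ = 17.7%/12 = 0.01475.
After month 3 (no interest yet): B = £850.00 − 3·£25.00 = £775.00.
Then at r₁ with £25.00/mo: n₂ = −ln(1 − r₁·B/P)/ln(1+r₁) ≈ 41.74 → 42 more payments.
Total paid = 44·£25.00 + £18.43 = £1,118.43; interest = £1,118.43 − £850.00 = £268.43.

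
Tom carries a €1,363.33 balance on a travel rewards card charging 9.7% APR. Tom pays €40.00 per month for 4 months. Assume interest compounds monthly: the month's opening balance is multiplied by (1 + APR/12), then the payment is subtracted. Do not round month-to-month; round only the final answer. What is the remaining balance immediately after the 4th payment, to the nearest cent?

Monthly rate r = 9.7%/12 = 0.808333% = 0.00808333.
Each month: B ← B·(1+r) − €40.00.
Month 1: interest €11.02; balance after payment €1,334.35.
Month 2: interest €10.79; balance after payment €1,305.14.
Month 3: interest €10.55; balance after payment €1,275.69.
Month 4: interest €10.31; balance after payment €1,246.00.

€1,246.00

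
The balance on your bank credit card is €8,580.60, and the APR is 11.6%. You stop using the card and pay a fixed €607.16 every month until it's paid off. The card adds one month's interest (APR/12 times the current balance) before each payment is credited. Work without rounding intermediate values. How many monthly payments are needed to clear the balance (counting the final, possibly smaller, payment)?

16 months

Monthly rate r = 11.6%/12 = 0.966667% = 0.00966667.
Recurrence: B ← B·(1+r) − €607.16.
Month 1: interest €82.95; balance after payment €8,056.39.
Month 2: interest €77.88; balance after payment €7,527.10.
Closed form: n = −ln(1 − rB₀/P)/ln(1+r) = −ln(0.86339)/ln(1.00967) ≈ 15.269, so the balance reaches zero during payment 16.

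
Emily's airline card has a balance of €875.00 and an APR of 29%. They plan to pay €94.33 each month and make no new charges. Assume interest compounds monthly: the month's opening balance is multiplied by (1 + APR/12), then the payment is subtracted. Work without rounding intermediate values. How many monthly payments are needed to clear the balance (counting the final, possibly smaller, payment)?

Monthly rate r = 29%/12 = 2.41667% = 0.0241667.
Recurrence: B ← B·(1+r) − €94.33.
Month 1: interest €21.15; balance after payment €801.82.
Month 2: interest €19.38; balance after payment €726.86.
Closed form: n = −ln(1 − rB₀/P)/ln(1+r) = −ln(0.77583)/ln(1.02417) ≈ 10.629, so the balance reaches zero during payment 11.

11 payments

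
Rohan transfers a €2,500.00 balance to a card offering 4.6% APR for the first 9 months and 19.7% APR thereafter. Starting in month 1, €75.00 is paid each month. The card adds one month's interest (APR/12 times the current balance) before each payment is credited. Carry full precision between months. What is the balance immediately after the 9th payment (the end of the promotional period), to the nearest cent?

Promo months 1–9 at r₀ = 4.6%/12 = 0.00383333; months 10+ at r₁ = 19.7%/12 = 0.0164167.
After month 9: iterate B ← B·(1+r₀) − €75.00 for 9 months → €1,902.14.

€1,902.14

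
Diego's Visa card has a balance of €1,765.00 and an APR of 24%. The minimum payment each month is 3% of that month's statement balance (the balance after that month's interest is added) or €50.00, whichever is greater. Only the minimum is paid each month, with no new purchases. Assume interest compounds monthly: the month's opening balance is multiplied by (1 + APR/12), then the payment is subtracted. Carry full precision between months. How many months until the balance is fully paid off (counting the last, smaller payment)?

61 months

Monthly rate r = 24%/12 = 2% = 0.02.
While 3% of the post-interest balance exceeds €50.00, each month B ← (B·(1+r))·(1 − 0.03), i.e. B shrinks by the factor (1+r)·0.97 = 0.9894.
This holds for months 1–8. Entering month 9 the balance is €1,620.76; 3% of the post-interest balance is now below €50.00, so the flat €50.00 minimum applies from here.
From month 9 a fixed €50.00 at rate r clears €1,620.76 in 53 more payments. Total: 8 + 53 = 61 months.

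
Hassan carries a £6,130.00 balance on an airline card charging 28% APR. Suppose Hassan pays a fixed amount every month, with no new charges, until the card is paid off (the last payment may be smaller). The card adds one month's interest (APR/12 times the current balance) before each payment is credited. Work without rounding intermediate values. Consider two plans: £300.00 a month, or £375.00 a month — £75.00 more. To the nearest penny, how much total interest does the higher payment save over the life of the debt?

Monthly rate r = 28%/12 = 2.33333% = 0.0233333.
At £300.00/mo: n = ⌈−ln(1 − rB₀/P)/ln(1+r)⌉ = 29 payments (last £25.26); total interest = total paid − £6,130.00 = £2,295.26.
At £375.00/mo: 21 payments (last £309.97); total interest £1,679.97.
Interest saved = £2,295.26 − £1,679.97 = £615.29.

£615.29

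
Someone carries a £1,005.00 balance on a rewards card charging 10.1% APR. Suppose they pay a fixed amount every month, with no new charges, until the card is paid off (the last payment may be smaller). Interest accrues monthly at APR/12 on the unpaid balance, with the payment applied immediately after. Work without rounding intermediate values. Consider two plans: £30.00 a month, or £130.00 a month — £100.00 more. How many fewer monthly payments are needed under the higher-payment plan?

Monthly rate r = 10.1%/12 = 0.841667% = 0.00841667.
At £30.00/mo: n = ⌈−ln(1 − rB₀/P)/ln(1+r)⌉ = 40 payments (last £15.61); total interest = total paid − £1,005.00 = £180.61.
At £130.00/mo: 9 payments (last £3.57); total interest £38.57.
Payments saved = 40 − 9 = 31.

31 fewer payments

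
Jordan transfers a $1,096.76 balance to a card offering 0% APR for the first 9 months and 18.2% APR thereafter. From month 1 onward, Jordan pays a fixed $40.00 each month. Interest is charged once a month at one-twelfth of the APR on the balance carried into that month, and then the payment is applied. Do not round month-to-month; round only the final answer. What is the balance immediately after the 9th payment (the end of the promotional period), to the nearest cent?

$736.76

Promo months 1–9 at r₀ = 0%/12 = 0; months 10+ at r₁ = 18.2%/12 = 0.0151667.
After month 9 (no interest yet): B = $1,096.76 − 9·$40.00 = $736.76.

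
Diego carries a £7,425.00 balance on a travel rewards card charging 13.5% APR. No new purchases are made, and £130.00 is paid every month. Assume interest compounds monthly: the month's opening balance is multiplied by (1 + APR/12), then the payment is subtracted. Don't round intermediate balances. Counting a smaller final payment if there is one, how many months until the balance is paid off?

92 months

Monthly rate r = 13.5%/12 = 1.125% = 0.01125.
Recurrence: B ← B·(1+r) − £130.00.
Month 1: interest £83.53; balance after payment £7,378.53.
Month 2: interest £83.01; balance after payment £7,331.54.
Closed form: n = −ln(1 − rB₀/P)/ln(1+r) = −ln(0.35745)/ln(1.01125) ≈ 91.958, so the balance reaches zero during payment 92.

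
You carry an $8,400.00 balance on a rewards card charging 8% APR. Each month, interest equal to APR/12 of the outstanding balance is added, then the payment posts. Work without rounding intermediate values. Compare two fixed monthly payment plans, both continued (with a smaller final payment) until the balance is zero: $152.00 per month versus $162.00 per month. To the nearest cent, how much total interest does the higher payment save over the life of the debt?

$170.88

Monthly rate r = 8%/12 = 0.666667% = 0.00666667.
At $152.00/mo: n = ⌈−ln(1 − rB₀/P)/ln(1+r)⌉ = 70 payments (last $24.29); total interest = total paid − $8,400.00 = $2,112.29.
At $162.00/mo: 64 payments (last $135.41); total interest $1,941.41.
Interest saved = $2,112.29 − $1,941.41 = $170.88.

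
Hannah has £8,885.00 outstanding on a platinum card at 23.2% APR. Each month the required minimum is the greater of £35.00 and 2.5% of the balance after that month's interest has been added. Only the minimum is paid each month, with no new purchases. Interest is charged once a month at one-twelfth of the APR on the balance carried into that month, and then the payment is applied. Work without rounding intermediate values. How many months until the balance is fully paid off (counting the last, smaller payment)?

Monthly rate r = 23.2%/12 = 1.93333% = 0.0193333.
While 2.5% of the post-interest balance exceeds £35.00, each month B ← (B·(1+r))·(1 − 0.025), i.e. B shrinks by the factor (1+r)·0.975 = 0.99385.
This holds for months 1–303. Entering month 304 the balance is £1,370.48; 2.5% of the post-interest balance is now below £35.00, so the flat £35.00 minimum applies from here.
From month 304 a fixed £35.00 at rate r clears £1,370.48 in 74 more payments. Total: 303 + 74 = 377 months.

377 months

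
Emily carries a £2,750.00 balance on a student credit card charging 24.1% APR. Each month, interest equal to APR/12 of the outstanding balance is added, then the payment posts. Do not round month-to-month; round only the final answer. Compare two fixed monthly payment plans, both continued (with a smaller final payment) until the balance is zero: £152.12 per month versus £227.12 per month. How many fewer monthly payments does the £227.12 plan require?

Monthly rate r = 24.1%/12 = 2.00833% = 0.0200833.
At £152.12/mo: n = ⌈−ln(1 − rB₀/P)/ln(1+r)⌉ = 23 payments (last £104.60); total interest = total paid − £2,750.00 = £701.24.
At £227.12/mo: 15 payments (last £2.75); total interest £432.43.
Payments saved = 23 − 15 = 8.

8 fewer payments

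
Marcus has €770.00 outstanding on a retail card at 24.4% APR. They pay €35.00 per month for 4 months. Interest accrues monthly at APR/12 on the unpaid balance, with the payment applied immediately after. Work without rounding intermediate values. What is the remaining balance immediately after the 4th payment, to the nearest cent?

€690.23

Monthly rate r = 24.4%/12 = 2.03333% = 0.0203333.
Each month: B ← B·(1+r) − €35.00.
Month 1: interest €15.66; balance after payment €750.66.
Month 2: interest €15.26; balance after payment €730.92.
Month 3: interest €14.86; balance after payment €710.78.
Month 4: interest €14.45; balance after payment €690.23.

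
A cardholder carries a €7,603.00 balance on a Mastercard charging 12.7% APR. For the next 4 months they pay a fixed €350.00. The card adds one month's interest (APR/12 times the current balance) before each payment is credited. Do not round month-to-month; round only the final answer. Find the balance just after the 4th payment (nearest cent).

Monthly rate r = 12.7%/12 = 1.05833% = 0.0105833.
Each month: B ← B·(1+r) − €350.00.
Month 1: interest €80.47; balance after payment €7,333.47.
Month 2: interest €77.61; balance after payment €7,061.08.
Month 3: interest €74.73; balance after payment €6,785.81.
Month 4: interest €71.82; balance after payment €6,507.62.

€6,507.62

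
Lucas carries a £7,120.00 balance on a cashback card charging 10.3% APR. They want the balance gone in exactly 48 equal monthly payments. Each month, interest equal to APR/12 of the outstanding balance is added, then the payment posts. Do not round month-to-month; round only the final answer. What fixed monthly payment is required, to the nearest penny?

£181.61

Monthly rate r = 10.3%/12 = 0.858333% = 0.00858333.
Level-payment amortization: P = B₀·r / (1 − (1+r)^(−n)) = 7120.00·0.00858333 / (1 − 1.00858^(−48)).
Denominator 1 − (1+r)^(−48) = 0.336510258.
P = 61.1133 / 0.336510258 ≈ 181.61.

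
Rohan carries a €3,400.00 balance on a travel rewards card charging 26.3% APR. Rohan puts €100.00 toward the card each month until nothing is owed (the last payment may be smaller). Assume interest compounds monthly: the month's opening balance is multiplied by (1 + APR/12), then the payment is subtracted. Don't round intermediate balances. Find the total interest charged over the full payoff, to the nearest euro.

€2,906

Monthly rate r = 26.3%/12 = 2.19167% = 0.0219167.
Payoff takes n = ⌈−ln(1 − rB₀/P)/ln(1+r)⌉ = ⌈63.060⌉ = 64 payments; the last is €6.10.
Total paid = 63·€100.00 + €6.10 = €6,306.10.
Total interest = total paid − principal = €6,306.10 − €3,400.00 = €2,906.10.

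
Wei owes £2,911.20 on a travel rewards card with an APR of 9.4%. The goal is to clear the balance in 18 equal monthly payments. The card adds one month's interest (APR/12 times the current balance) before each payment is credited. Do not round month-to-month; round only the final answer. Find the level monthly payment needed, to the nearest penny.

£174.03

Monthly rate r = 9.4%/12 = 0.783333% = 0.00783333.
Level-payment amortization: P = B₀·r / (1 − (1+r)^(−n)) = 2911.20·0.00783333 / (1 − 1.00783^(−18)).
Denominator 1 − (1+r)^(−18) = 0.131033424.
P = 22.8044 / 0.131033424 ≈ 174.03.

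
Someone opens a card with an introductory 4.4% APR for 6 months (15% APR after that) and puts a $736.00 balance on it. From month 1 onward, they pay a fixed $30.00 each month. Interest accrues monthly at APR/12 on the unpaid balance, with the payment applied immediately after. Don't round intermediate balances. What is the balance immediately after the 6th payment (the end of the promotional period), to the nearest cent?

$570.68

Promo months 1–6 at r₀ = 4.4%/12 = 0.00366667; months 7+ at r₁ = 15%/12 = 0.0125.
After month 6: iterate B ← B·(1+r₀) − $30.00 for 6 months → $570.68.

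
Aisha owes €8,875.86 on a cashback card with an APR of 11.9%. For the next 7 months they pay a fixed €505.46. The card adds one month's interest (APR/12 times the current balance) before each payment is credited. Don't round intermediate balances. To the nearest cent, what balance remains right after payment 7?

€5,865.39

Monthly rate r = 11.9%/12 = 0.991667% = 0.00991667.
Each month: B ← B·(1+r) − €505.46.
Month 1: interest €88.02; balance after payment €8,458.42.
Month 2: interest €83.88; balance after payment €8,036.84.
Month 3: interest €79.70; balance after payment €7,611.08.
Month 4: interest €75.48; balance after payment €7,181.09.
Month 5: interest €71.21; balance after payment €6,746.85.
Month 6: interest €66.91; balance after payment €6,308.29.
Month 7: interest €62.56; balance after payment €5,865.39.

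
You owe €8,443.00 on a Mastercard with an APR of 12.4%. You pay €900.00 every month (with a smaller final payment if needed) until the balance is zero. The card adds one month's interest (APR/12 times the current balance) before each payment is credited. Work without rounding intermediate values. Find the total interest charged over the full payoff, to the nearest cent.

€483.91

Monthly rate r = 12.4%/12 = 1.03333% = 0.0103333.
Payoff takes n = ⌈−ln(1 − rB₀/P)/ln(1+r)⌉ = ⌈9.918⌉ = 10 payments; the last is €826.91.
Total paid = 9·€900.00 + €826.91 = €8,926.91.
Total interest = total paid − principal = €8,926.91 − €8,443.00 = €483.91.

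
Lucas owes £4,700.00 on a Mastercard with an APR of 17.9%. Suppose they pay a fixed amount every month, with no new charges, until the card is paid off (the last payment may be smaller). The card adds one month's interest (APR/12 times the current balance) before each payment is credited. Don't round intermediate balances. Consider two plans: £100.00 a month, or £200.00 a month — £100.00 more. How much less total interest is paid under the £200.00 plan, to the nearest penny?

Monthly rate r = 17.9%/12 = 1.49167% = 0.0149167.
At £100.00/mo: n = ⌈−ln(1 − rB₀/P)/ln(1+r)⌉ = 82 payments (last £55.99); total interest = total paid − £4,700.00 = £3,455.99.
At £200.00/mo: 30 payments (last £30.28); total interest £1,130.28.
Interest saved = £3,455.99 − £1,130.28 = £2,325.71.

£2,325.71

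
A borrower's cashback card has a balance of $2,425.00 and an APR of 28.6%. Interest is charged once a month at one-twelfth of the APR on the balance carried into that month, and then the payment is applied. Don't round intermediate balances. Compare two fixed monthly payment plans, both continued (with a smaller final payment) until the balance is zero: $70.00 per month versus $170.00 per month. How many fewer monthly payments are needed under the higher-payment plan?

Monthly rate r = 28.6%/12 = 2.38333% = 0.0238333.
At $70.00/mo: n = ⌈−ln(1 − rB₀/P)/ln(1+r)⌉ = 75 payments (last $11.23); total interest = total paid − $2,425.00 = $2,766.23.
At $170.00/mo: 18 payments (last $109.19); total interest $574.19.
Payments saved = 75 − 18 = 57.

57 fewer payments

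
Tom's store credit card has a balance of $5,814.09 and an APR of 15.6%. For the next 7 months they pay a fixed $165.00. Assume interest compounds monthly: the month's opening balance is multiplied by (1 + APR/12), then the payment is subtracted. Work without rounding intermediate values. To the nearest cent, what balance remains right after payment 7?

Monthly rate r = 15.6%/12 = 1.3% = 0.013.
Each month: B ← B·(1+r) − $165.00.
Month 1: interest $75.58; balance after payment $5,724.67.
Month 2: interest $74.42; balance after payment $5,634.09.
Month 3: interest $73.24; balance after payment $5,542.34.
Month 4: interest $72.05; balance after payment $5,449.39.
Month 5: interest $70.84; balance after payment $5,355.23.
Month 6: interest $69.62; balance after payment $5,259.85.
Month 7: interest $68.38; balance after payment $5,163.23.

$5,163.23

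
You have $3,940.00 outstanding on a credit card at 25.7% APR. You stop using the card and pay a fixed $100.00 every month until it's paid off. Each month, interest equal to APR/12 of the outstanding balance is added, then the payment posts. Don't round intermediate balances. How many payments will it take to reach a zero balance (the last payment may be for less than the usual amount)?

Monthly rate r = 25.7%/12 = 2.14167% = 0.0214167.
Recurrence: B ← B·(1+r) − $100.00.
Month 1: interest $84.38; balance after payment $3,924.38.
Month 2: interest $84.05; balance after payment $3,908.43.
Closed form: n = −ln(1 − rB₀/P)/ln(1+r) = −ln(0.15618)/ln(1.02142) ≈ 87.620, so the balance reaches zero during payment 88.

88 months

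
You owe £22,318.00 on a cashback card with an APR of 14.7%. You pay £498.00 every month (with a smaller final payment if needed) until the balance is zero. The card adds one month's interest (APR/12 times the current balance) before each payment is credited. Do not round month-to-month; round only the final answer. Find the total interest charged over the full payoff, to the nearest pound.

Monthly rate r = 14.7%/12 = 1.225% = 0.01225.
Payoff takes n = ⌈−ln(1 − rB₀/P)/ln(1+r)⌉ = ⌈65.398⌉ = 66 payments; the last is £198.96.
Total paid = 65·£498.00 + £198.96 = £32,568.96.
Total interest = total paid − principal = £32,568.96 − £22,318.00 = £10,250.96.

£10,251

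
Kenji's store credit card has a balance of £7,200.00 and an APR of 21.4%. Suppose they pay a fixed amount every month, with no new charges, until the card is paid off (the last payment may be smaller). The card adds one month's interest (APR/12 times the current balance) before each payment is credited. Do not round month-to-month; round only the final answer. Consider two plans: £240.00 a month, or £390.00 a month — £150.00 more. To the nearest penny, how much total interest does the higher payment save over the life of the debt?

£1,585.58

Monthly rate r = 21.4%/12 = 1.78333% = 0.0178333.
At £240.00/mo: n = ⌈−ln(1 − rB₀/P)/ln(1+r)⌉ = 44 payments (last £77.07); total interest = total paid − £7,200.00 = £3,197.07.
At £390.00/mo: 23 payments (last £231.49); total interest £1,611.49.
Interest saved = £3,197.07 − £1,611.49 = £1,585.58.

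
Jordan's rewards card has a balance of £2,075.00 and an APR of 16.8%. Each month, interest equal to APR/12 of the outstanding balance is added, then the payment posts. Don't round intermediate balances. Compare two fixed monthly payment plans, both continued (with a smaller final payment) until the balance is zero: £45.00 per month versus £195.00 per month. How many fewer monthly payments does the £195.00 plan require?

63 fewer payments

Monthly rate r = 16.8%/12 = 1.4% = 0.014.
At £45.00/mo: n = ⌈−ln(1 − rB₀/P)/ln(1+r)⌉ = 75 payments (last £27.23); total interest = total paid − £2,075.00 = £1,282.23.
At £195.00/mo: 12 payments (last £117.88); total interest £187.88.
Payments saved = 75 − 12 = 63.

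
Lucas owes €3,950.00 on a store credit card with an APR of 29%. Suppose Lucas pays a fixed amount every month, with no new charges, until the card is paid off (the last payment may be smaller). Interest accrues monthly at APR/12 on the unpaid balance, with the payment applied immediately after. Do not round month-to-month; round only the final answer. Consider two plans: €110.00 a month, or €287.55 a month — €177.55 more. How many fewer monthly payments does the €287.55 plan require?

Monthly rate r = 29%/12 = 2.41667% = 0.0241667.
At €110.00/mo: n = ⌈−ln(1 − rB₀/P)/ln(1+r)⌉ = 85 payments (last €81.34); total interest = total paid − €3,950.00 = €5,371.34.
At €287.55/mo: 17 payments (last €257.48); total interest €908.28.
Payments saved = 85 − 17 = 68.

68 fewer payments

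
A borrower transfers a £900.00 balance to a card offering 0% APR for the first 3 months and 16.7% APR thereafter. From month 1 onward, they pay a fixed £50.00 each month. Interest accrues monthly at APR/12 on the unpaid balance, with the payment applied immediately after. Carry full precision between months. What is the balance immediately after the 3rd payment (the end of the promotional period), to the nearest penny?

Promo months 1–3 at r₀ = 0%/12 = 0; months 4+ at r₁ = 16.7%/12 = 0.0139167.
After month 3 (no interest yet): B = £900.00 − 3·£50.00 = £750.00.

£750.00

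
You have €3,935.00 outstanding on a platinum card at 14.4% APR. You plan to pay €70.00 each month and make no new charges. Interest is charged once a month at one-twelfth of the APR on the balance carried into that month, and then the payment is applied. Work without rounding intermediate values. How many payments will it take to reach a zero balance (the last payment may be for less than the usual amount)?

Monthly rate r = 14.4%/12 = 1.2% = 0.012.
Recurrence: B ← B·(1+r) − €70.00.
Month 1: interest €47.22; balance after payment €3,912.22.
Month 2: interest €46.95; balance after payment €3,889.17.
Closed form: n = −ln(1 − rB₀/P)/ln(1+r) = −ln(0.32543)/ln(1.012) ≈ 94.111, so the balance reaches zero during payment 95.

95 months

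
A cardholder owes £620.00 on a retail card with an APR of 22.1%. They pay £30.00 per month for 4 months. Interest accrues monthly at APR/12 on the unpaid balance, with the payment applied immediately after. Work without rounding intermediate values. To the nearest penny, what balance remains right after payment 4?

£543.59

Monthly rate r = 22.1%/12 = 1.84167% = 0.0184167.
Each month: B ← B·(1+r) − £30.00.
Month 1: interest £11.42; balance after payment £601.42.
Month 2: interest £11.08; balance after payment £582.49.
Month 3: interest £10.73; balance after payment £563.22.
Month 4: interest £10.37; balance after payment £543.59.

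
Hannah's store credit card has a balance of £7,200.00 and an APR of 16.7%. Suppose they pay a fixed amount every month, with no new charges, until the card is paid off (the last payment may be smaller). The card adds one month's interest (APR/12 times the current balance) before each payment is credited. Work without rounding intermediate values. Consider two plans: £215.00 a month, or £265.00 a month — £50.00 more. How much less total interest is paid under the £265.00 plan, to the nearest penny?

Monthly rate r = 16.7%/12 = 1.39167% = 0.0139167.
At £215.00/mo: n = ⌈−ln(1 − rB₀/P)/ln(1+r)⌉ = 46 payments (last £86.14); total interest = total paid − £7,200.00 = £2,561.14.
At £265.00/mo: 35 payments (last £98.08); total interest £1,908.08.
Interest saved = £2,561.14 − £1,908.08 = £653.06.

£653.06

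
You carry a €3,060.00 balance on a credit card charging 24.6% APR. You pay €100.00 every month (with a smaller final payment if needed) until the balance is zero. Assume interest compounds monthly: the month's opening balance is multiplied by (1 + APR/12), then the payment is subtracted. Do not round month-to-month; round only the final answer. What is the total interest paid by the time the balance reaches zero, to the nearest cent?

Monthly rate r = 24.6%/12 = 2.05% = 0.0205.
Payoff takes n = ⌈−ln(1 − rB₀/P)/ln(1+r)⌉ = ⌈48.637⌉ = 49 payments; the last is €63.96.
Total paid = 48·€100.00 + €63.96 = €4,863.96.
Total interest = total paid − principal = €4,863.96 − €3,060.00 = €1,803.96.

€1,803.96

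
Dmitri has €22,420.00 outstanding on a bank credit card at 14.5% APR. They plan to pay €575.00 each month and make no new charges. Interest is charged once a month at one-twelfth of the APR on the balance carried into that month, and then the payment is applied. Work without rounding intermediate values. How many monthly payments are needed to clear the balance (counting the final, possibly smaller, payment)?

54 payments

Monthly rate r = 14.5%/12 = 1.20833% = 0.0120833.
Recurrence: B ← B·(1+r) − €575.00.
Month 1: interest €270.91; balance after payment €22,115.91.
Month 2: interest €267.23; balance after payment €21,808.14.
Closed form: n = −ln(1 − rB₀/P)/ln(1+r) = −ln(0.52886)/ln(1.01208) ≈ 53.039, so the balance reaches zero during payment 54.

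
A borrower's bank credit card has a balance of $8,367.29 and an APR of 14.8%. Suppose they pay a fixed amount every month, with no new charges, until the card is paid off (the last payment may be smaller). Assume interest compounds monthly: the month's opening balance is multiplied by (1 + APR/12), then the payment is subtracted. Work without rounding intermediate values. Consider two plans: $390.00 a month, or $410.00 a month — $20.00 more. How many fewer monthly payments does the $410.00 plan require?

Monthly rate r = 14.8%/12 = 1.23333% = 0.0123333.
At $390.00/mo: n = ⌈−ln(1 − rB₀/P)/ln(1+r)⌉ = 26 payments (last $28.87); total interest = total paid − $8,367.29 = $1,411.58.
At $410.00/mo: 24 payments (last $268.76); total interest $1,331.47.
Payments saved = 26 − 24 = 2.

2 fewer payments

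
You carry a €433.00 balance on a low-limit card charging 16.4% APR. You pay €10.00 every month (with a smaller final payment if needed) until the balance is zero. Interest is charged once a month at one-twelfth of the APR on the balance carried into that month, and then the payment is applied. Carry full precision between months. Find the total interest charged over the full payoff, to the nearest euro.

Monthly rate r = 16.4%/12 = 1.36667% = 0.0136667.
Payoff takes n = ⌈−ln(1 − rB₀/P)/ln(1+r)⌉ = ⌈66.002⌉ = 67 payments; the last is €0.02.
Total paid = 66·€10.00 + €0.02 = €660.02.
Total interest = total paid − principal = €660.02 − €433.00 = €227.02.

€227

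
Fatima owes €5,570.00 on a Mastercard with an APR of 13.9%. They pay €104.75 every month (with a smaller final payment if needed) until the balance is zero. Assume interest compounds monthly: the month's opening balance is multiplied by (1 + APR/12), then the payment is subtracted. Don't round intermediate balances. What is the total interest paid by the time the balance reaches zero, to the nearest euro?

Monthly rate r = 13.9%/12 = 1.15833% = 0.0115833.
Payoff takes n = ⌈−ln(1 − rB₀/P)/ln(1+r)⌉ = ⌈83.091⌉ = 84 payments; the last is €9.62.
Total paid = 83·€104.75 + €9.62 = €8,703.87.
Total interest = total paid − principal = €8,703.87 − €5,570.00 = €3,133.87.

€3,134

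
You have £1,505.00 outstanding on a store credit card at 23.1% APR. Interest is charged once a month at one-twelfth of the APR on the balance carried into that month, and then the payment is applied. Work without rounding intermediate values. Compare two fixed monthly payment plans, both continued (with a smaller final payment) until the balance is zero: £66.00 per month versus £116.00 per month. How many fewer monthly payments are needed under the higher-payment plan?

Monthly rate r = 23.1%/12 = 1.925% = 0.01925.
At £66.00/mo: n = ⌈−ln(1 − rB₀/P)/ln(1+r)⌉ = 31 payments (last £20.72); total interest = total paid − £1,505.00 = £495.72.
At £116.00/mo: 16 payments (last £8.26); total interest £243.26.
Payments saved = 31 − 16 = 15.

15 fewer payments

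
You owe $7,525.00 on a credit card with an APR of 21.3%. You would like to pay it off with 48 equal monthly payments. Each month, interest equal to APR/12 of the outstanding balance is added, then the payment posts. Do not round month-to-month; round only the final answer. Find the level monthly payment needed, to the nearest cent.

$234.23

Monthly rate r = 21.3%/12 = 1.775% = 0.01775.
Level-payment amortization: P = B₀·r / (1 − (1+r)^(−n)) = 7525.00·0.01775 / (1 − 1.01775^(−48)).
Denominator 1 − (1+r)^(−48) = 0.570239329.
P = 133.569 / 0.570239329 ≈ 234.23.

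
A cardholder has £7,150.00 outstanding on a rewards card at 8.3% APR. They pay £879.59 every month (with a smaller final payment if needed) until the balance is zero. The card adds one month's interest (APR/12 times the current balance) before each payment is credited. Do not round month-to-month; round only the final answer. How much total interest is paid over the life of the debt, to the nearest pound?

Monthly rate r = 8.3%/12 = 0.691667% = 0.00691667.
Payoff takes n = ⌈−ln(1 − rB₀/P)/ln(1+r)⌉ = ⌈8.395⌉ = 9 payments; the last is £348.29.
Total paid = 8·£879.59 + £348.29 = £7,385.01.
Total interest = total paid − principal = £7,385.01 − £7,150.00 = £235.01.

£235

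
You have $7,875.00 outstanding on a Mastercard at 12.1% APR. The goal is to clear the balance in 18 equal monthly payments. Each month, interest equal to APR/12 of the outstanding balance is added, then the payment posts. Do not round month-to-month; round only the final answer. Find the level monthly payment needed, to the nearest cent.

Monthly rate r = 12.1%/12 = 1.00833% = 0.0100833.
Level-payment amortization: P = B₀·r / (1 − (1+r)^(−n)) = 7875.00·0.0100833 / (1 − 1.01008^(−18)).
Denominator 1 − (1+r)^(−18) = 0.165223323.
P = 79.4062 / 0.165223323 ≈ 480.60.

$480.60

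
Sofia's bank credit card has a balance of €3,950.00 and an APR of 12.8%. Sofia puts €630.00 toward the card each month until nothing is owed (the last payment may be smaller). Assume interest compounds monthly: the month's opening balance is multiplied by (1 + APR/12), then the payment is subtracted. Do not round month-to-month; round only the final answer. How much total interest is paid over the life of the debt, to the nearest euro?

€161

Monthly rate r = 12.8%/12 = 1.06667% = 0.0106667.
Payoff takes n = ⌈−ln(1 − rB₀/P)/ln(1+r)⌉ = ⌈6.524⌉ = 7 payments; the last is €330.89.
Total paid = 6·€630.00 + €330.89 = €4,110.89.
Total interest = total paid − principal = €4,110.89 − €3,950.00 = €160.89.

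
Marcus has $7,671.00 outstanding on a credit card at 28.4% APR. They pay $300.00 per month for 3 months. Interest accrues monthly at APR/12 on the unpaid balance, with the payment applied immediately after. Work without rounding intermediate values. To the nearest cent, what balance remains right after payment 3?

$7,307.16

Monthly rate r = 28.4%/12 = 2.36667% = 0.0236667.
Each month: B ← B·(1+r) − $300.00.
Month 1: interest $181.55; balance after payment $7,552.55.
Month 2: interest $178.74; balance after payment $7,431.29.
Month 3: interest $175.87; balance after payment $7,307.16.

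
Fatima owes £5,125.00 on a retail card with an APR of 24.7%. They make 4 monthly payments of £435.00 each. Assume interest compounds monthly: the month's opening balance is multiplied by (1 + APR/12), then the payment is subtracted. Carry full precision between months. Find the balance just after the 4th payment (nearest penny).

Monthly rate r = 24.7%/12 = 2.05833% = 0.0205833.
Each month: B ← B·(1+r) − £435.00.
Month 1: interest £105.49; balance after payment £4,795.49.
Month 2: interest £98.71; balance after payment £4,459.20.
Month 3: interest £91.79; balance after payment £4,115.98.
Month 4: interest £84.72; balance after payment £3,765.70.

£3,765.70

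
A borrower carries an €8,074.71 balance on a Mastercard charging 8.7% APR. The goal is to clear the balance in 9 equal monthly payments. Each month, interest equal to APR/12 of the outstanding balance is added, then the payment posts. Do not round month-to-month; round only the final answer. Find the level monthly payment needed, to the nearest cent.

€930.03

Monthly rate r = 8.7%/12 = 0.725% = 0.00725.
Level-payment amortization: P = B₀·r / (1 − (1+r)^(−n)) = 8074.71·0.00725 / (1 − 1.00725^(−9)).
Denominator 1 − (1+r)^(−9) = 0.0629462231.
P = 58.5416 / 0.0629462231 ≈ 930.03.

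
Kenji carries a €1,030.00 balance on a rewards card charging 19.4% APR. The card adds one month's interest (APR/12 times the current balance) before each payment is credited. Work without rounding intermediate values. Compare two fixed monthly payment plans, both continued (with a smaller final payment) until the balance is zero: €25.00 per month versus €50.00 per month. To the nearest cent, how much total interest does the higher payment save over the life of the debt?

Monthly rate r = 19.4%/12 = 1.61667% = 0.0161667.
At €25.00/mo: n = ⌈−ln(1 − rB₀/P)/ln(1+r)⌉ = 69 payments (last €9.83); total interest = total paid − €1,030.00 = €679.83.
At €50.00/mo: 26 payments (last €12.80); total interest €232.80.
Interest saved = €679.83 − €232.80 = €447.03.

€447.03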